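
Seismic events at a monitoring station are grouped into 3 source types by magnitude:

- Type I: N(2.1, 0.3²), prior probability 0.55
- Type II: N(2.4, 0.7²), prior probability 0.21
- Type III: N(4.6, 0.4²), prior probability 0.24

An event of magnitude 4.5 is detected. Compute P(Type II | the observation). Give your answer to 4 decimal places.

0.0057

Apply Bayes' rule: the posterior for each component is proportional to its prior times its likelihood at x.
Normal densities:
  p_I = (1/(0.3·√(2π)))·exp(−(4.5−2.1)²/(2·0.3²)) = 1.329808·exp(-32.00000) = 1.68409e-14
  p_II = (1/(0.7·√(2π)))·exp(−(4.5−2.4)²/(2·0.7²)) = 0.569918·exp(-4.50000) = 0.00633121
  p_III = (1/(0.4·√(2π)))·exp(−(4.5−4.6)²/(2·0.4²)) = 0.997356·exp(-0.03125) = 0.96667
Multiply by the mixture weights:
  w_I·p_I = 0.55 × 1.68409e-14 = 9.2625e-15
  w_II·p_II = 0.21 × 0.00633121 = 0.00132955
  w_III·p_III = 0.24 × 0.96667 = 0.232001
Sum: 9.2625e-15 + 0.00132955 + 0.232001 = 0.23333
So the posterior for Type II is 0.00132955 / 0.23333 ≈ 0.0057.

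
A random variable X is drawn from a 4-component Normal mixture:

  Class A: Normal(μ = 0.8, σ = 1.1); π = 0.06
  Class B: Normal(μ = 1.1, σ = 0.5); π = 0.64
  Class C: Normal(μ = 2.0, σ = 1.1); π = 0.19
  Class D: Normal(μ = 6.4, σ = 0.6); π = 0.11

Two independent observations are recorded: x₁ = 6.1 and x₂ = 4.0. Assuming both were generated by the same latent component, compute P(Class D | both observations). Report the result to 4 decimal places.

By Bayes' theorem, P(k | x) = π_k f_k(x) / Σ_j π_j f_j(x).
Since both observations come from the same component, the likelihood for component k is f_k(x₁)·f_k(x₂).
  p_A = [3.29967e-06] × [0.00527038] = 1.73905e-08
  p_B = [1.53892e-22] × [3.95464e-08] = 6.08587e-30
  p_C = [0.000348968] × [0.0694505] = 2.4236e-05
  p_D = [0.586776] × [0.00022305] = 0.000130881
Weight by the priors:
  π_A·p_A = 0.06 × 1.73905e-08 = 1.04343e-09
  π_B·p_B = 0.64 × 6.08587e-30 = 3.89496e-30
  π_C·p_C = 0.19 × 2.4236e-05 = 4.60484e-06
  π_D·p_D = 0.11 × 0.000130881 = 1.43969e-05
Normaliser: 1.04343e-09 + 3.89496e-30 + 4.60484e-06 + 1.43969e-05 = 1.90027e-05
P(Class D | data) = 1.43969e-05 / 1.90027e-05 ≈ 0.7576

0.7576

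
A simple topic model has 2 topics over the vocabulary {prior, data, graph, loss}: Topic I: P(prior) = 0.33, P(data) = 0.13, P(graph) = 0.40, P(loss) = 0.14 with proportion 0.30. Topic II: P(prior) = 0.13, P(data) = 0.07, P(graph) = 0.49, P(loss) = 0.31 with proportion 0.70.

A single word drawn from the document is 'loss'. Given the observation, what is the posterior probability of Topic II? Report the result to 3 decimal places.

0.838

Apply Bayes' rule: the posterior for each component is proportional to its prior times its likelihood at x.
Evaluate each component's likelihood at the observed value:
  L_I = P(loss | comp) = 0.14
  L_II = P(loss | comp) = 0.31
Prior × likelihood for each component:
  w_I·L_I = 0.30 × 0.14 = 0.042
  w_II·L_II = 0.70 × 0.31 = 0.217
Denominator: 0.042 + 0.217 = 0.259
P(Topic II | the observation) = 0.217 / 0.259 ≈ 0.838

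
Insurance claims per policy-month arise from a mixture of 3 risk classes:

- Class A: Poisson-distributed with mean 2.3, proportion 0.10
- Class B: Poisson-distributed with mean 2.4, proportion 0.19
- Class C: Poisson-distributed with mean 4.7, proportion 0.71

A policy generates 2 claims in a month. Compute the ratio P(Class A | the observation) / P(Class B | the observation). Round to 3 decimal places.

0.534

Posterior odds = (π_i f_i(x)) / (π_j f_j(x)); the normalising sum cancels.
Evaluate each component's likelihood at the observed value:
  p_A = e^(−2.3)·2.3^2/2! = 0.265185
  p_B = e^(−2.4)·2.4^2/2! = 0.261268
  p_C = e^(−4.7)·4.7^2/2! = 0.100457
0.0265185 / 0.0496409 ≈ 0.534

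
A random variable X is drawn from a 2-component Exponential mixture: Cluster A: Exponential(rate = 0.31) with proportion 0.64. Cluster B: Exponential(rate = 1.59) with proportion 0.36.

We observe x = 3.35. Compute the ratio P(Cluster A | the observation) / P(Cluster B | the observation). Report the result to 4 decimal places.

The posterior odds equal the prior odds times the likelihood ratio: (w_i/w_j)·(f_i(x)/f_j(x)).
Exponential densities:
  L_A = 0.31·e^(−0.31·3.35) = 0.31·e^(−1.0385) = 0.109735
  L_B = 1.59·e^(−1.59·3.35) = 1.59·e^(−5.3265) = 0.00772908
Posterior odds = (w_A·L_A) / (w_B·L_B) = (0.64·0.109735) / (0.36·0.00772908) = 0.0702307 / 0.00278247 ≈ 25.2404

25.2404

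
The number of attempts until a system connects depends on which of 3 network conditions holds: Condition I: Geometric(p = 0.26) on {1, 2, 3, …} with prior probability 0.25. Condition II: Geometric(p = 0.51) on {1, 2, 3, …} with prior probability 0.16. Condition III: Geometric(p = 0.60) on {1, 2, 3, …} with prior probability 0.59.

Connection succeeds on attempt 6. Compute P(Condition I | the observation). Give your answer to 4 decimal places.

P(component k | x) = π_k·f_k(x) / marginal(x), where marginal(x) = Σ_j π_j·f_j(x).
Geometric probabilities:
  p_I = 0.26·(1−0.26)^5 = 0.26·0.221901 = 0.0576942
  p_II = 0.51·(1−0.51)^5 = 0.51·0.0282475 = 0.0144062
  p_III = 0.60·(1−0.60)^5 = 0.60·0.01024 = 0.006144
Weight by the priors:
  π_I·p_I = 0.25 × 0.0576942 = 0.0144235
  π_II·p_II = 0.16 × 0.0144062 = 0.002305
  π_III·p_III = 0.59 × 0.006144 = 0.00362496
Marginal: 0.0144235 + 0.002305 + 0.00362496 = 0.0203535
P(Condition I | data) ≈ 0.7087

0.7087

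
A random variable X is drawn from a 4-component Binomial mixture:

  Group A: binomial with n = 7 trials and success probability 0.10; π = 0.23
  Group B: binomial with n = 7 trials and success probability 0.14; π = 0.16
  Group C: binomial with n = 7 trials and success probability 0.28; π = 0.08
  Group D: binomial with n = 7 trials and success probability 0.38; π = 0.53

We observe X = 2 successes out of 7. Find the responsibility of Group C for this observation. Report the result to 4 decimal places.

0.1097

The responsibility of component k is π_k f_k(x) divided by Σ_j π_j f_j(x).
Binomial probabilities:
  f_A = C(7,2)·0.10^2·0.90^5 = 21·0.01·0.59049 = 0.124003
  f_B = C(7,2)·0.14^2·0.86^5 = 21·0.0196·0.470427 = 0.193628
  f_C = C(7,2)·0.28^2·0.72^5 = 21·0.0784·0.193492 = 0.318565
  f_D = C(7,2)·0.38^2·0.62^5 = 21·0.1444·0.0916133 = 0.277808
Unnormalised posteriors:
  π_A·f_A = 0.23 × 0.124003 = 0.0285207
  π_B·f_B = 0.16 × 0.193628 = 0.0309804
  π_C·f_C = 0.08 × 0.318565 = 0.0254852
  π_D·f_D = 0.53 × 0.277808 = 0.147238
Denominator: 0.0285207 + 0.0309804 + 0.0254852 + 0.147238 = 0.232225
Responsibility of Group C: 0.0254852 / 0.232225 ≈ 0.1097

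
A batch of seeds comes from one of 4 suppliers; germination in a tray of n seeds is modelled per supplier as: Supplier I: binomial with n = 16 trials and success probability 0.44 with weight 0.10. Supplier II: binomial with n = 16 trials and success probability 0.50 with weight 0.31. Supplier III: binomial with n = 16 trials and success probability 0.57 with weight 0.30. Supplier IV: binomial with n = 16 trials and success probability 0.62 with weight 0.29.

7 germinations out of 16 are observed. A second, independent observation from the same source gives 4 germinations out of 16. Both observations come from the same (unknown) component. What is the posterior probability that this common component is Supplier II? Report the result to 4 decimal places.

By Bayes' theorem, P(k | x) = π_k f_k(x) / Σ_j π_j f_j(x).
Since both observations come from the same component, the likelihood for component k is f_k(x₁)·f_k(x₂).
  f_I = [C(16,7)·0.44^7·0.56^9 = 11440·0.00319278·0.00541617 = 0.197828] × [0.0648841] = 0.0128359
  f_II = [C(16,7)·0.50^7·0.50^9 = 11440·0.0078125·0.00195312 = 0.174561] × [0.027771] = 0.00484772
  f_III = [C(16,7)·0.57^7·0.43^9 = 11440·0.019549·0.000502593 = 0.1124] × [0.00767701] = 0.000862896
  f_IV = [C(16,7)·0.62^7·0.38^9 = 11440·0.0352161·0.000165216 = 0.0665611] × [0.00243804] = 0.000162279
Prior × likelihood for each component:
  π_I·f_I = 0.10 × 0.0128359 = 0.00128359
  π_II·f_II = 0.31 × 0.00484772 = 0.00150279
  π_III·f_III = 0.30 × 0.000862896 = 0.000258869
  π_IV·f_IV = 0.29 × 0.000162279 = 4.70608e-05
Normaliser: 0.00128359 + 0.00150279 + 0.000258869 + 4.70608e-05 = 0.00309231
P(Supplier II | x) = 0.00150279 / 0.00309231 ≈ 0.4860

0.4860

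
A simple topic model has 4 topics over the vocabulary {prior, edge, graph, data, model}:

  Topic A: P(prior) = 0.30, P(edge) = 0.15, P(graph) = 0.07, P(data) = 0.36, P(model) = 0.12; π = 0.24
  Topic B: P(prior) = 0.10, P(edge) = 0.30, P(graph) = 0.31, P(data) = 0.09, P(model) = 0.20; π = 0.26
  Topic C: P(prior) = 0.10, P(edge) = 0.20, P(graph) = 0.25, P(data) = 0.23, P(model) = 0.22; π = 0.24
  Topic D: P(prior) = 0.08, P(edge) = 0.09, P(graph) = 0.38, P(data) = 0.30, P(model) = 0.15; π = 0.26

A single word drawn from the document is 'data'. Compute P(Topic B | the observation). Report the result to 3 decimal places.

0.096

Apply Bayes' rule: the posterior for each component is proportional to its prior times its likelihood at x.
Evaluate each component's likelihood at the observed value:
  L_A = 0.36
  L_B = 0.09
  L_C = 0.23
  L_D = 0.3
Prior × likelihood for each component:
  w_A·L_A = 0.24 × 0.36 = 0.0864
  w_B·L_B = 0.26 × 0.09 = 0.0234
  w_C·L_C = 0.24 × 0.23 = 0.0552
  w_D·L_D = 0.26 × 0.3 = 0.078
Normaliser: 0.0864 + 0.0234 + 0.0552 + 0.078 = 0.243
So the posterior for Topic B is 0.0234 / 0.243 ≈ 0.096.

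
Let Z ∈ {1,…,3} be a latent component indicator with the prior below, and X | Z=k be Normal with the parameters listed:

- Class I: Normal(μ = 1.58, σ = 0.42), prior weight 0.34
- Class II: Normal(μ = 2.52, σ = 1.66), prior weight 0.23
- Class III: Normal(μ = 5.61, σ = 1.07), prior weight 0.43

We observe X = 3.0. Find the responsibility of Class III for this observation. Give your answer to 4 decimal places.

P(component k | x) = w_k·f_k(x) / marginal(x), where marginal(x) = Σ_j w_j·f_j(x).
Component likelihoods at x = 3.0:
  p_I = (1/(0.42·√(2π)))·exp(−(3.0−1.58)²/(2·0.42²)) = 0.949863·exp(-5.71542) = 0.00312958
  p_II = (1/(1.66·√(2π)))·exp(−(3.0−2.52)²/(2·1.66²)) = 0.240327·exp(-0.04181) = 0.230487
  p_III = (1/(1.07·√(2π)))·exp(−(3.0−5.61)²/(2·1.07²)) = 0.372843·exp(-2.97498) = 0.0190331
Unnormalised posteriors:
  w_I·p_I = 0.34 × 0.00312958 = 0.00106406
  w_II·p_II = 0.23 × 0.230487 = 0.053012
  w_III·p_III = 0.43 × 0.0190331 = 0.00818425
Sum: 0.00106406 + 0.053012 + 0.00818425 = 0.0622603
P(Class III | x) ≈ 0.1315

0.1315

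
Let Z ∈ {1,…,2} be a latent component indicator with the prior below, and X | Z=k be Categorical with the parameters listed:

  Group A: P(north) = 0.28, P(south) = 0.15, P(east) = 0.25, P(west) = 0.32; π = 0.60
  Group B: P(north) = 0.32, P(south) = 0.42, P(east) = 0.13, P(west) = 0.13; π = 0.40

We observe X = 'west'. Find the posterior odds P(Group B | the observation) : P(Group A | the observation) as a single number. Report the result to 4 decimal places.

The posterior odds equal the prior odds times the likelihood ratio: (π_i/π_j)·(f_i(x)/f_j(x)).
Component likelihoods at x = 'west':
  p_A = 0.32
  p_B = 0.13
Posterior odds = (π_B·p_B) / (π_A·p_A) = (0.40·0.13) / (0.60·0.32) = 0.052 / 0.192 ≈ 0.2708

0.2708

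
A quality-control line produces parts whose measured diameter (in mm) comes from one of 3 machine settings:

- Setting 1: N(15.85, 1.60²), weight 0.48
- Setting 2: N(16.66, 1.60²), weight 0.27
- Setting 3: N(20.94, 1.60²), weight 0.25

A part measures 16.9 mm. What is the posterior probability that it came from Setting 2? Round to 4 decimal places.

0.4019

By Bayes' theorem, P(k | x) = π_k f_k(x) / Σ_j π_j f_j(x).
Component likelihoods at x = 16.9 mm:
  p_1 = (1/(1.60·√(2π)))·exp(−(16.9−15.85)²/(2·1.60²)) = 0.249339·exp(-0.21533) = 0.201035
  p_2 = (1/(1.60·√(2π)))·exp(−(16.9−16.66)²/(2·1.60²)) = 0.249339·exp(-0.01125) = 0.24655
  p_3 = (1/(1.60·√(2π)))·exp(−(16.9−20.94)²/(2·1.60²)) = 0.249339·exp(-3.18781) = 0.0102882
Multiply by the mixture weights:
  π_1·p_1 = 0.48 × 0.201035 = 0.096497
  π_2·p_2 = 0.27 × 0.24655 = 0.0665684
  π_3·p_3 = 0.25 × 0.0102882 = 0.00257206
Denominator: 0.096497 + 0.0665684 + 0.00257206 = 0.165637
P(Setting 2 | x) ≈ 0.4019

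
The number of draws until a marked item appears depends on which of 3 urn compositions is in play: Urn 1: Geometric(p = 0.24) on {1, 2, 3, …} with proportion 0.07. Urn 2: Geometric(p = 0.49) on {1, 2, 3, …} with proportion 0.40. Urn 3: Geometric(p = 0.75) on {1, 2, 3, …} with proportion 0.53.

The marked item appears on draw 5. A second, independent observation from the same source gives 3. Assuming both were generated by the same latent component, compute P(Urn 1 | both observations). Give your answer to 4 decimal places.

P(component k | x) = π_k·f_k(x) / marginal(x), where marginal(x) = Σ_j π_j·f_j(x).
Since both observations come from the same component, the likelihood for component k is f_k(x₁)·f_k(x₂).
  L_1 = [0.0800692] × [0.138624] = 0.0110995
  L_2 = [0.0331495] × [0.127449] = 0.00422487
  L_3 = [0.00292969] × [0.046875] = 0.000137329
Prior × likelihood for each component:
  π_1·L_1 = 0.07 × 0.0110995 = 0.000776966
  π_2·L_2 = 0.40 × 0.00422487 = 0.00168995
  π_3·L_3 = 0.53 × 0.000137329 = 7.27844e-05
Marginal: 0.000776966 + 0.00168995 + 7.27844e-05 = 0.0025397
Responsibility of Urn 1: 0.000776966 / 0.0025397 ≈ 0.3059

0.3059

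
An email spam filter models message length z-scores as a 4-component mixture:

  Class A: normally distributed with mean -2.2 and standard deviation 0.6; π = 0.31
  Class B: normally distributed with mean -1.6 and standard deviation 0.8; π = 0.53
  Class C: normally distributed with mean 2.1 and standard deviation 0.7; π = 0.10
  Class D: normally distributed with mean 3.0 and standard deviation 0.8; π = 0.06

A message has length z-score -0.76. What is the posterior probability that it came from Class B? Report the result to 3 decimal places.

Apply Bayes' rule: the posterior for each component is proportional to its prior times its likelihood at x.
Evaluate each component's likelihood at the observed value:
  f_A = (1/(0.6·√(2π)))·exp(−(-0.76−-2.2)²/(2·0.6²)) = 0.664904·exp(-2.88000) = 0.0373242
  f_B = (1/(0.8·√(2π)))·exp(−(-0.76−-1.6)²/(2·0.8²)) = 0.498678·exp(-0.55125) = 0.287353
  f_C = (1/(0.7·√(2π)))·exp(−(-0.76−2.1)²/(2·0.7²)) = 0.569918·exp(-8.34653) = 0.000135195
  f_D = (1/(0.8·√(2π)))·exp(−(-0.76−3.0)²/(2·0.8²)) = 0.498678·exp(-11.04500) = 7.96228e-06
Unnormalised posteriors:
  π_A·f_A = 0.31 × 0.0373242 = 0.0115705
  π_B·f_B = 0.53 × 0.287353 = 0.152297
  π_C·f_C = 0.10 × 0.000135195 = 1.35195e-05
  π_D·f_D = 0.06 × 7.96228e-06 = 4.77737e-07
Marginal: 0.0115705 + 0.152297 + 1.35195e-05 + 4.77737e-07 = 0.163881
P(Class B | -0.76) = 0.152297 / 0.163881 ≈ 0.929

0.929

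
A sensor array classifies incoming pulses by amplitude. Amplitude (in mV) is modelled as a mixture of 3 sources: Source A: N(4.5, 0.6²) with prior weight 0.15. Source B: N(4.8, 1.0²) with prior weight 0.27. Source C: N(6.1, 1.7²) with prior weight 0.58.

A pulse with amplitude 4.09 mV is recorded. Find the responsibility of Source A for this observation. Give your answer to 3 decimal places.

The responsibility of component k is P(Z=k) f_k(x) divided by Σ_j P(Z=j) f_j(x).
Component likelihoods at x = 4.09 mV:
  f_A = (1/(0.6·√(2π)))·exp(−(4.09−4.5)²/(2·0.6²)) = 0.664904·exp(-0.23347) = 0.526457
  f_B = (1/(1.0·√(2π)))·exp(−(4.09−4.8)²/(2·1.0²)) = 0.398942·exp(-0.25205) = 0.31006
  f_C = (1/(1.7·√(2π)))·exp(−(4.09−6.1)²/(2·1.7²)) = 0.234672·exp(-0.69898) = 0.116654
Multiply by the mixture weights:
  P(Z=A)·f_A = 0.15 × 0.526457 = 0.0789686
  P(Z=B)·f_B = 0.27 × 0.31006 = 0.0837163
  P(Z=C)·f_C = 0.58 × 0.116654 = 0.0676591
Sum: 0.0789686 + 0.0837163 + 0.0676591 = 0.230344
So the posterior for Source A is 0.0789686 / 0.230344 ≈ 0.343.

0.343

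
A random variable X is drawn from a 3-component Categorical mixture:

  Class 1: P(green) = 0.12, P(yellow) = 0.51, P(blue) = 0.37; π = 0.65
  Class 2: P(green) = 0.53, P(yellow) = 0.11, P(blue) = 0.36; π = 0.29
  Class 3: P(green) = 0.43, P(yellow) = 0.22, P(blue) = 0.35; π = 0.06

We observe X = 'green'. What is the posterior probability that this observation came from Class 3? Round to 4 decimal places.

0.1002

The responsibility of component k is P(Z=k) f_k(x) divided by Σ_j P(Z=j) f_j(x).
Component likelihoods at x = 'green':
  p_1 = 0.12
  p_2 = 0.53
  p_3 = 0.43
Multiply by the mixture weights:
  P(Z=1)·p_1 = 0.65 × 0.12 = 0.078
  P(Z=2)·p_2 = 0.29 × 0.53 = 0.1537
  P(Z=3)·p_3 = 0.06 × 0.43 = 0.0258
Sum: 0.078 + 0.1537 + 0.0258 = 0.2575
So the posterior for Class 3 is 0.0258 / 0.2575 ≈ 0.1002.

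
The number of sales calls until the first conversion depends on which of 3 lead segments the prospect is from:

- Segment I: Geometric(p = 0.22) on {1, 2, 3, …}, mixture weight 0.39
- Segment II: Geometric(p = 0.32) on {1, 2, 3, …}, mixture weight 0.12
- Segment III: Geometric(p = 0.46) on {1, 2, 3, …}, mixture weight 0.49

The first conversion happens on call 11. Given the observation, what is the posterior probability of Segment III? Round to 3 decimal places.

0.056

P(component k | x) = π_k·f_k(x) / marginal(x), where marginal(x) = Σ_j π_j·f_j(x).
Component likelihoods at x = 11:
  f_I = 0.22·(1−0.22)^10 = 0.22·0.0833578 = 0.0183387
  f_II = 0.32·(1−0.32)^10 = 0.32·0.0211392 = 0.00676455
  f_III = 0.46·(1−0.46)^10 = 0.46·0.00210833 = 0.00096983
Multiply by the mixture weights:
  π_I·f_I = 0.39 × 0.0183387 = 0.0071521
  π_II·f_II = 0.12 × 0.00676455 = 0.000811746
  π_III·f_III = 0.49 × 0.00096983 = 0.000475216
Denominator: 0.0071521 + 0.000811746 + 0.000475216 = 0.00843906
P(Segment III | the observation) = 0.000475216 / 0.00843906 ≈ 0.056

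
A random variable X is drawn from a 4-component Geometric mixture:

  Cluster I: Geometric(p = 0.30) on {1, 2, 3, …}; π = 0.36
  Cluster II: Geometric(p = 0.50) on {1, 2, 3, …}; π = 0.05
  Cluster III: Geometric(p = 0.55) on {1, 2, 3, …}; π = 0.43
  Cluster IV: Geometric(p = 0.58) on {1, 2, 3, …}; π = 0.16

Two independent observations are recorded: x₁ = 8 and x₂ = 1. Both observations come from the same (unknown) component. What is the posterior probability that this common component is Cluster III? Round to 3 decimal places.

0.144

Posterior ∝ prior × likelihood, so P(k | x) ∝ π_k f_k(x); normalise over all components.
Since both observations come from the same component, the likelihood for component k is f_k(x₁)·f_k(x₂).
  p_I = [0.0247063] × [0.3] = 0.00741189
  p_II = [0.00390625] × [0.5] = 0.00195312
  p_III = [0.00205518] × [0.55] = 0.00113035
  p_IV = [0.00133713] × [0.58] = 0.000775534
Unnormalised posteriors:
  π_I·p_I = 0.36 × 0.00741189 = 0.00266828
  π_II·p_II = 0.05 × 0.00195312 = 9.76563e-05
  π_III·p_III = 0.43 × 0.00113035 = 0.000486051
  π_IV·p_IV = 0.16 × 0.000775534 = 0.000124085
Normaliser: 0.00266828 + 9.76563e-05 + 0.000486051 + 0.000124085 = 0.00337607
So the posterior for Cluster III is 0.000486051 / 0.00337607 ≈ 0.144.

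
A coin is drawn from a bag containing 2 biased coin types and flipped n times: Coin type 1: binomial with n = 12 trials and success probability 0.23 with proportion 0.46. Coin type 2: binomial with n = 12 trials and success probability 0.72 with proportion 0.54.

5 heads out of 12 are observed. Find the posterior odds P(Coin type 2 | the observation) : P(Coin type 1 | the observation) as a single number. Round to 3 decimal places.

Posterior odds = (w_i f_i(x)) / (w_j f_j(x)); the normalising sum cancels.
Evaluate each component's likelihood at the observed value:
  L_1 = C(12,5)·0.23^5·0.77^7 = 792·0.000643634·0.160485 = 0.0818087
  L_2 = C(12,5)·0.72^5·0.28^7 = 792·0.193492·0.000134929 = 0.0206773
Odds = (0.54/0.46) × (0.0206773/0.0818087) = 1.17391 × 0.252752 ≈ 0.297

0.297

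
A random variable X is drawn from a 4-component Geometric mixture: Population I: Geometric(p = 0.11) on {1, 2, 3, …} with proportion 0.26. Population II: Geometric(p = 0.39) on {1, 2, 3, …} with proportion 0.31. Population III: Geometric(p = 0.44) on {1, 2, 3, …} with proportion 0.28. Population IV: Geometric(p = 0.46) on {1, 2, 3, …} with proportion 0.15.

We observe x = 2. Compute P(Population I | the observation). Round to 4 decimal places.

The responsibility of component k is π_k f_k(x) divided by Σ_j π_j f_j(x).
Component likelihoods at x = 2:
  f_I = 0.11·(1−0.11)^1 = 0.11·0.89 = 0.0979
  f_II = 0.39·(1−0.39)^1 = 0.39·0.61 = 0.2379
  f_III = 0.44·(1−0.44)^1 = 0.44·0.56 = 0.2464
  f_IV = 0.46·(1−0.46)^1 = 0.46·0.54 = 0.2484
Weight by the priors:
  π_I·f_I = 0.26 × 0.0979 = 0.025454
  π_II·f_II = 0.31 × 0.2379 = 0.073749
  π_III·f_III = 0.28 × 0.2464 = 0.068992
  π_IV·f_IV = 0.15 × 0.2484 = 0.03726
Denominator: 0.025454 + 0.073749 + 0.068992 + 0.03726 = 0.205455
P(Population I | data) ≈ 0.1239

0.1239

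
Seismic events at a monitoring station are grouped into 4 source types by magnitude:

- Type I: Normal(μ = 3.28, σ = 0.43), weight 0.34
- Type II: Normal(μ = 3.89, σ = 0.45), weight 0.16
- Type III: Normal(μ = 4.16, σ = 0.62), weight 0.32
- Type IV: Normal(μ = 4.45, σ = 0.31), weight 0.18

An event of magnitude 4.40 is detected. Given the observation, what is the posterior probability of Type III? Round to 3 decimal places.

Apply Bayes' rule: the posterior for each component is proportional to its prior times its likelihood at x.
Component likelihoods at x = 4.40:
  p_I = (1/(0.43·√(2π)))·exp(−(4.40−3.28)²/(2·0.43²)) = 0.927773·exp(-3.39210) = 0.0312083
  p_II = (1/(0.45·√(2π)))·exp(−(4.40−3.89)²/(2·0.45²)) = 0.886538·exp(-0.64222) = 0.466427
  p_III = (1/(0.62·√(2π)))·exp(−(4.40−4.16)²/(2·0.62²)) = 0.643455·exp(-0.07492) = 0.597008
  p_IV = (1/(0.31·√(2π)))·exp(−(4.40−4.45)²/(2·0.31²)) = 1.286911·exp(-0.01301) = 1.27028
Weight by the priors:
  π_I·p_I = 0.34 × 0.0312083 = 0.0106108
  π_II·p_II = 0.16 × 0.466427 = 0.0746284
  π_III·p_III = 0.32 × 0.597008 = 0.191043
  π_IV·p_IV = 0.18 × 1.27028 = 0.22865
Normaliser: 0.0106108 + 0.0746284 + 0.191043 + 0.22865 = 0.504932
P(Type III | 4.40) ≈ 0.378

0.378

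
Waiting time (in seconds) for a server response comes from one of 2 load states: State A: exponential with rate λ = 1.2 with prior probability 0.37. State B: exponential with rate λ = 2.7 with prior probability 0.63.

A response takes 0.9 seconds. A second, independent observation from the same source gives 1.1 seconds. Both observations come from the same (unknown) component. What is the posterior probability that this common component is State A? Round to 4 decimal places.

0.6997

P(component k | x) = w_k·f_k(x) / marginal(x), where marginal(x) = Σ_j w_j·f_j(x).
Since both observations come from the same component, the likelihood for component k is f_k(x₁)·f_k(x₂).
  p_A = [1.2·e^(−1.2·0.9) = 1.2·e^(−1.0800) = 0.407515] × [0.320562] = 0.130634
  p_B = [2.7·e^(−2.7·0.9) = 2.7·e^(−2.4300) = 0.237699] × [0.138519] = 0.0329259
Multiply by the mixture weights:
  w_A·p_A = 0.37 × 0.130634 = 0.0483345
  w_B·p_B = 0.63 × 0.0329259 = 0.0207433
Marginal: 0.0483345 + 0.0207433 = 0.0690778
Responsibility of State A: 0.0483345 / 0.0690778 ≈ 0.6997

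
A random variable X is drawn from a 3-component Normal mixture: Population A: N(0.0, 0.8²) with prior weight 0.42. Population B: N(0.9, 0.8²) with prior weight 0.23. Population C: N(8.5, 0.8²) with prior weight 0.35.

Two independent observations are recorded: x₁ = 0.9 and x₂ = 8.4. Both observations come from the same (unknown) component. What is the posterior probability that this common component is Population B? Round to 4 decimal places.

Apply Bayes' rule: the posterior for each component is proportional to its prior times its likelihood at x.
Since both observations come from the same component, the likelihood for component k is f_k(x₁)·f_k(x₂).
  L_A = [0.264846] × [5.71922e-25] = 1.51471e-25
  L_B = [0.498678] × [4.09839e-20] = 2.04378e-20
  L_C = [1.25974e-20] × [0.494797] = 6.23317e-21
Unnormalised posteriors:
  π_A·L_A = 0.42 × 1.51471e-25 = 6.36179e-26
  π_B·L_B = 0.23 × 2.04378e-20 = 4.70069e-21
  π_C·L_C = 0.35 × 6.23317e-21 = 2.18161e-21
Marginal: 6.36179e-26 + 4.70069e-21 + 2.18161e-21 = 6.88236e-21
Responsibility of Population B: 4.70069e-21 / 6.88236e-21 ≈ 0.6830

0.6830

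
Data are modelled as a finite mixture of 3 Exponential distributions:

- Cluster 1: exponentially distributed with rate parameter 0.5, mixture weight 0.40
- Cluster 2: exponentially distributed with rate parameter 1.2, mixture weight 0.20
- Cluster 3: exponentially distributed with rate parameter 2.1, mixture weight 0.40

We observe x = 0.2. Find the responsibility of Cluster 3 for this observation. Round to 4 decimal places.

0.5988

By Bayes' theorem, P(k | x) = π_k f_k(x) / Σ_j π_j f_j(x).
Component likelihoods at x = 0.2:
  f_1 = 0.5·e^(−0.5·0.2) = 0.5·e^(−0.1000) = 0.452419
  f_2 = 1.2·e^(−1.2·0.2) = 1.2·e^(−0.2400) = 0.943953
  f_3 = 2.1·e^(−2.1·0.2) = 2.1·e^(−0.4200) = 1.3798
Multiply by the mixture weights:
  π_1·f_1 = 0.40 × 0.452419 = 0.180967
  π_2·f_2 = 0.20 × 0.943953 = 0.188791
  π_3·f_3 = 0.40 × 1.3798 = 0.551919
Normaliser: 0.180967 + 0.188791 + 0.551919 = 0.921677
So the posterior for Cluster 3 is 0.551919 / 0.921677 ≈ 0.5988.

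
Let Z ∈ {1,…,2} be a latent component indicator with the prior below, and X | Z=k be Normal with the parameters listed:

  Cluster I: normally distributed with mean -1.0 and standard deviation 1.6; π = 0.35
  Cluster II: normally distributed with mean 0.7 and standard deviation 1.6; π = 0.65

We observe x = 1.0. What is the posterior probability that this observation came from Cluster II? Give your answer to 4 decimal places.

0.7994

P(component k | x) = P(Z=k)·f_k(x) / marginal(x), where marginal(x) = Σ_j P(Z=j)·f_j(x).
Component likelihoods at x = 1.0:
  p_I = 0.114156
  p_II = 0.244994
Weight by the priors:
  P(Z=I)·p_I = 0.35 × 0.114156 = 0.0399545
  P(Z=II)·p_II = 0.65 × 0.244994 = 0.159246
Sum: 0.0399545 + 0.159246 = 0.199201
Responsibility of Cluster II: 0.159246 / 0.199201 ≈ 0.7994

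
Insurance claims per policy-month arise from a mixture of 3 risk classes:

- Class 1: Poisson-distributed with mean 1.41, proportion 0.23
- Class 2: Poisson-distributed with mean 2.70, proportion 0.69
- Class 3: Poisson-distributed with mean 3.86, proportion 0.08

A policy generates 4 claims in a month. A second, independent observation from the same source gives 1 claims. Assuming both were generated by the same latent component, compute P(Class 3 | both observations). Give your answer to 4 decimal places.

0.0549

By Bayes' theorem, P(k | x) = P(Z=k) f_k(x) / Σ_j P(Z=j) f_j(x).
Since both observations come from the same component, the likelihood for component k is f_k(x₁)·f_k(x₂).
  L_1 = [e^(−1.41)·1.41^4/4! = 0.0402078] × [0.344242] = 0.0138412
  L_2 = [e^(−2.70)·2.70^4/4! = 0.148816] × [0.181455] = 0.0270033
  L_3 = [e^(−3.86)·3.86^4/4! = 0.194877] × [0.0813225] = 0.0158479
Multiply by the mixture weights:
  P(Z=1)·L_1 = 0.23 × 0.0138412 = 0.00318348
  P(Z=2)·L_2 = 0.69 × 0.0270033 = 0.0186323
  P(Z=3)·L_3 = 0.08 × 0.0158479 = 0.00126783
Denominator: 0.00318348 + 0.0186323 + 0.00126783 = 0.0230836
P(Class 3 | x) = 0.00126783 / 0.0230836 ≈ 0.0549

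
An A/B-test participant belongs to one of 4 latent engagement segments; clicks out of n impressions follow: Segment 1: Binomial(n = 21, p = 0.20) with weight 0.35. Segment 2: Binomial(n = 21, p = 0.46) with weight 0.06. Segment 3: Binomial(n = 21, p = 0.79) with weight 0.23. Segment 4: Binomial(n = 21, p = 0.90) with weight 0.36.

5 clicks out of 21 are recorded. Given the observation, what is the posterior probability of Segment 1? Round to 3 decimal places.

By Bayes' theorem, P(k | x) = π_k f_k(x) / Σ_j π_j f_j(x).
Binomial probabilities:
  L_1 = 0.183287
  L_2 = 0.0219095
  L_3 = 8.95751e-08
  L_4 = 1.20159e-12
Multiply by the mixture weights:
  π_1·L_1 = 0.35 × 0.183287 = 0.0641506
  π_2·L_2 = 0.06 × 0.0219095 = 0.00131457
  π_3·L_3 = 0.23 × 8.95751e-08 = 2.06023e-08
  π_4·L_4 = 0.36 × 1.20159e-12 = 4.32572e-13
Denominator: 0.0641506 + 0.00131457 + 2.06023e-08 + 4.32572e-13 = 0.0654652
P(Segment 1 | x) ≈ 0.980

0.980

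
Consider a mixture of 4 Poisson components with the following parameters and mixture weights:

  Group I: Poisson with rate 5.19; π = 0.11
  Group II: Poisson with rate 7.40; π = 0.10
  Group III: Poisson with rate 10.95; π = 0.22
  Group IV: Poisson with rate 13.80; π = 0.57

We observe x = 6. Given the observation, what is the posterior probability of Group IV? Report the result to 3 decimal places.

0.122

The responsibility of component k is π_k f_k(x) divided by Σ_j π_j f_j(x).
Poisson probabilities:
  f_I = e^(−5.19)·5.19^6/6! = 0.151246
  f_II = e^(−7.40)·7.40^6/6! = 0.139405
  f_III = e^(−10.95)·10.95^6/6! = 0.0420366
  f_IV = e^(−13.80)·13.80^6/6! = 0.00974267
Multiply by the mixture weights:
  π_I·f_I = 0.11 × 0.151246 = 0.016637
  π_II·f_II = 0.10 × 0.139405 = 0.0139405
  π_III·f_III = 0.22 × 0.0420366 = 0.00924805
  π_IV·f_IV = 0.57 × 0.00974267 = 0.00555332
Denominator: 0.016637 + 0.0139405 + 0.00924805 + 0.00555332 = 0.0453789
Responsibility of Group IV: 0.00555332 / 0.0453789 ≈ 0.122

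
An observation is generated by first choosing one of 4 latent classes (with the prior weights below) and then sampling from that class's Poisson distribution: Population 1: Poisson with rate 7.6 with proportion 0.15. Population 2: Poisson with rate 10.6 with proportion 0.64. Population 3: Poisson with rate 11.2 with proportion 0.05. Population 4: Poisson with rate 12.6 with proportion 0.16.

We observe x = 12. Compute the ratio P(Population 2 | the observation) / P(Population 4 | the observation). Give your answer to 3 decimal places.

The posterior odds equal the prior odds times the likelihood ratio: (π_i/π_j)·(f_i(x)/f_j(x)).
Poisson probabilities:
  p_1 = 0.0387961
  p_2 = 0.104668
  p_3 = 0.11122
  p_4 = 0.11272
Odds = (0.64/0.16) × (0.104668/0.11272) = 4 × 0.928566 ≈ 3.714

3.714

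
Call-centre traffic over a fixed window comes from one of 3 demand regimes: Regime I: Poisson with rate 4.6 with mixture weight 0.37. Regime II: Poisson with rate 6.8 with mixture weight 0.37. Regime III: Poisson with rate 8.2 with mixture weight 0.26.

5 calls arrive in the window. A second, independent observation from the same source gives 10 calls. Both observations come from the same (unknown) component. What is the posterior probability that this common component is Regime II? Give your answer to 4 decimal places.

Posterior ∝ prior × likelihood, so P(k | x) ∝ π_k f_k(x); normalise over all components.
Since both observations come from the same component, the likelihood for component k is f_k(x₁)·f_k(x₂).
  L_I = [e^(−4.6)·4.6^5/5! = 0.172526] × [0.0117506] = 0.00202728
  L_II = [e^(−6.8)·6.8^5/5! = 0.134946] × [0.0648819] = 0.00875557
  L_III = [e^(−8.2)·8.2^5/5! = 0.0848542] × [0.104031] = 0.00882742
Prior × likelihood for each component:
  π_I·L_I = 0.37 × 0.00202728 = 0.000750094
  π_II·L_II = 0.37 × 0.00875557 = 0.00323956
  π_III·L_III = 0.26 × 0.00882742 = 0.00229513
Sum: 0.000750094 + 0.00323956 + 0.00229513 = 0.00628479
So the posterior for Regime II is 0.00323956 / 0.00628479 ≈ 0.5155.

0.5155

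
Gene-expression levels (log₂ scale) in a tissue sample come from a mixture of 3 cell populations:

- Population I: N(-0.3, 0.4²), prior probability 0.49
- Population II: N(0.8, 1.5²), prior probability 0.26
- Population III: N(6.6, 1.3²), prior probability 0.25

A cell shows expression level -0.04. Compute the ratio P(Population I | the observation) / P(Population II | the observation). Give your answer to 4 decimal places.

Posterior odds = (w_i f_i(x)) / (w_j f_j(x)); the normalising sum cancels.
Component likelihoods at x = -0.04:
  f_I = 0.807431
  f_II = 0.227364
  f_III = 6.63615e-07
Odds = (0.49/0.26) × (0.807431/0.227364) = 1.88462 × 3.55127 ≈ 6.6928

6.6928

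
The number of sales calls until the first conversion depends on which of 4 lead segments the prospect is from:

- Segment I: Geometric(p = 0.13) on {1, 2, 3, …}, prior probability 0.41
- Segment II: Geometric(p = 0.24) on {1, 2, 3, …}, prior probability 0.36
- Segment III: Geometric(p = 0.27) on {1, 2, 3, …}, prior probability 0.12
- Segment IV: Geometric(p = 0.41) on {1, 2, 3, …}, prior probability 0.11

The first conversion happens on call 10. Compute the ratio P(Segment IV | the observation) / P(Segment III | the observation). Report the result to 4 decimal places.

0.2048

Since P(k|x) ∝ w_k f_k(x), the posterior odds are w_i f_i(x) / (w_j f_j(x)).
Component likelihoods at x = 10:
  f_I = 0.13·(1−0.13)^9 = 0.13·0.285544 = 0.0371207
  f_II = 0.24·(1−0.24)^9 = 0.24·0.0845906 = 0.0203018
  f_III = 0.27·(1−0.27)^9 = 0.27·0.0588716 = 0.0158953
  f_IV = 0.41·(1−0.41)^9 = 0.41·0.008663 = 0.00355183
Posterior odds = (w_IV·f_IV) / (w_III·f_III) = (0.11·0.00355183) / (0.12·0.0158953) = 0.000390701 / 0.00190744 ≈ 0.2048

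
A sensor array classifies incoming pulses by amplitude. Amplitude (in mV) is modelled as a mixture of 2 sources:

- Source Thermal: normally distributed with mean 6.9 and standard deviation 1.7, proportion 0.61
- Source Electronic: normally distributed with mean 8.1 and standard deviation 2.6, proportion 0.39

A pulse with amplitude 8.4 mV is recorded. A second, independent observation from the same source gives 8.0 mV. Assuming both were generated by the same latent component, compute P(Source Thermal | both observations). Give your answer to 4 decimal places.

0.6695

Apply Bayes' rule: the posterior for each component is proportional to its prior times its likelihood at x.
Since both observations come from the same component, the likelihood for component k is f_k(x₁)·f_k(x₂).
  L_Thermal = [0.159002] × [0.190346] = 0.0302654
  L_Electronic = [0.152421] × [0.153326] = 0.0233701
Multiply by the mixture weights:
  w_Thermal·L_Thermal = 0.61 × 0.0302654 = 0.0184619
  w_Electronic·L_Electronic = 0.39 × 0.0233701 = 0.00911435
Denominator: 0.0184619 + 0.00911435 = 0.0275763
P(Source Thermal | data) = 0.0184619 / 0.0275763 ≈ 0.6695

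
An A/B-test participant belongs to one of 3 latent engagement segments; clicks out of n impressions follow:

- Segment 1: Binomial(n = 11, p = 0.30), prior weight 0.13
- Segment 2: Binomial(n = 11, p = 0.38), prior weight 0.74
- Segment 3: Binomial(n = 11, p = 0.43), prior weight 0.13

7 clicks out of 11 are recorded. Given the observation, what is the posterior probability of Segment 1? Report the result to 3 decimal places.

The responsibility of component k is π_k f_k(x) divided by Σ_j π_j f_j(x).
Component likelihoods at x = 7 clicks out of 11:
  L_1 = 0.0173283
  L_2 = 0.0557912
  L_3 = 0.0946875
Weight by the priors:
  π_1·L_1 = 0.13 × 0.0173283 = 0.00225267
  π_2·L_2 = 0.74 × 0.0557912 = 0.0412855
  π_3·L_3 = 0.13 × 0.0946875 = 0.0123094
Denominator: 0.00225267 + 0.0412855 + 0.0123094 = 0.0558475
P(Segment 1 | 7 clicks out of 11) = 0.00225267 / 0.0558475 ≈ 0.040

0.040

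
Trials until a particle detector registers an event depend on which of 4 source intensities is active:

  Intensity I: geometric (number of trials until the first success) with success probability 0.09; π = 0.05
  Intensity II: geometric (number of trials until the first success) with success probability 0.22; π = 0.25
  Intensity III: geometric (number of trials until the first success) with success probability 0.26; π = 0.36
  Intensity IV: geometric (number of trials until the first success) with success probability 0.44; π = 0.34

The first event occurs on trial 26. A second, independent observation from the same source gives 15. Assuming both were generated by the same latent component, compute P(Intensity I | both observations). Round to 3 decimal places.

By Bayes' theorem, P(k | x) = P(Z=k) f_k(x) / Σ_j P(Z=j) f_j(x).
Since both observations come from the same component, the likelihood for component k is f_k(x₁)·f_k(x₂).
  p_I = [0.09·(1−0.09)^25 = 0.09·0.0946313 = 0.00851682] × [0.0240338] = 0.000204691
  p_II = [0.22·(1−0.22)^25 = 0.22·0.00200616 = 0.000441355] × [0.00678808] = 2.99595e-06
  p_III = [0.26·(1−0.26)^25 = 0.26·0.000538013 = 0.000139883] × [0.00383899] = 5.37012e-07
  p_IV = [0.44·(1−0.44)^25 = 0.44·5.06641e-07 = 2.22922e-07] × [0.000131246] = 2.92576e-11
Multiply by the mixture weights:
  P(Z=I)·p_I = 0.05 × 0.000204691 = 1.02346e-05
  P(Z=II)·p_II = 0.25 × 2.99595e-06 = 7.48988e-07
  P(Z=III)·p_III = 0.36 × 5.37012e-07 = 1.93324e-07
  P(Z=IV)·p_IV = 0.34 × 2.92576e-11 = 9.94758e-12
Evidence: 1.02346e-05 + 7.48988e-07 + 1.93324e-07 + 9.94758e-12 = 1.11769e-05
So the posterior for Intensity I is 1.02346e-05 / 1.11769e-05 ≈ 0.916.

0.916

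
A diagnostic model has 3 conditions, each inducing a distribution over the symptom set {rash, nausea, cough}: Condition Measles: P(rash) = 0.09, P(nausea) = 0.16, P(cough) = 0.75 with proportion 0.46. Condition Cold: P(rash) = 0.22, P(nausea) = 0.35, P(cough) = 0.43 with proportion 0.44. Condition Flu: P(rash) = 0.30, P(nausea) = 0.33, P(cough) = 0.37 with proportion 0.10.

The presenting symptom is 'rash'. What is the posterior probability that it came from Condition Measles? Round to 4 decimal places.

0.2461

Apply Bayes' rule: the posterior for each component is proportional to its prior times its likelihood at x.
Categorical probabilities:
  f_Measles = 0.09
  f_Cold = 0.22
  f_Flu = 0.3
Prior × likelihood for each component:
  π_Measles·f_Measles = 0.46 × 0.09 = 0.0414
  π_Cold·f_Cold = 0.44 × 0.22 = 0.0968
  π_Flu·f_Flu = 0.10 × 0.3 = 0.03
Evidence: 0.0414 + 0.0968 + 0.03 = 0.1682
So the posterior for Condition Measles is 0.0414 / 0.1682 ≈ 0.2461.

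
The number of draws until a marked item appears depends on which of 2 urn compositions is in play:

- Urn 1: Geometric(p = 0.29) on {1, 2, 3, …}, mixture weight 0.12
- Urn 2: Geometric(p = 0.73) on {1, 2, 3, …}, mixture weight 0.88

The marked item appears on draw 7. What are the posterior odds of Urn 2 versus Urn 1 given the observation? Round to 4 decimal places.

0.0558

Since P(k|x) ∝ π_k f_k(x), the posterior odds are π_i f_i(x) / (π_j f_j(x)).
Evaluate each component's likelihood at the observed value:
  L_1 = 0.0371491
  L_2 = 0.000282817
Posterior odds = (π_2·L_2) / (π_1·L_1) = (0.88·0.000282817) / (0.12·0.0371491) = 0.000248879 / 0.00445789 ≈ 0.0558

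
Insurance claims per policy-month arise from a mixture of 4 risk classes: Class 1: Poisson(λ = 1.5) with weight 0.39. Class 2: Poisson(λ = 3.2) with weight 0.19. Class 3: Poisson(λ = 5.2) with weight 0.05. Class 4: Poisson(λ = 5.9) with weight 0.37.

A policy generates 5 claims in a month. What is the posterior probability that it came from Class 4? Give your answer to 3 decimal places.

0.627

The responsibility of component k is P(Z=k) f_k(x) divided by Σ_j P(Z=j) f_j(x).
Poisson probabilities:
  L_1 = e^(−1.5)·1.5^5/5! = 0.01412
  L_2 = e^(−3.2)·3.2^5/5! = 0.113979
  L_3 = e^(−5.2)·5.2^5/5! = 0.174785
  L_4 = e^(−5.9)·5.9^5/5! = 0.163208
Multiply by the mixture weights:
  P(Z=1)·L_1 = 0.39 × 0.01412 = 0.00550678
  P(Z=2)·L_2 = 0.19 × 0.113979 = 0.0216561
  P(Z=3)·L_3 = 0.05 × 0.174785 = 0.00873925
  P(Z=4)·L_4 = 0.37 × 0.163208 = 0.0603869
Denominator: 0.00550678 + 0.0216561 + 0.00873925 + 0.0603869 = 0.0962891
So the posterior for Class 4 is 0.0603869 / 0.0962891 ≈ 0.627.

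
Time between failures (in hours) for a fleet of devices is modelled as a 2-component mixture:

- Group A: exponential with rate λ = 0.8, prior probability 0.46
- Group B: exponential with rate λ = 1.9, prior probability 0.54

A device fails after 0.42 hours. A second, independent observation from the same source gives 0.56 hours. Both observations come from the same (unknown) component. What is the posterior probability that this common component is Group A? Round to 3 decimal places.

0.307

Posterior ∝ prior × likelihood, so P(k | x) ∝ P(Z=k) f_k(x); normalise over all components.
Since both observations come from the same component, the likelihood for component k is f_k(x₁)·f_k(x₂).
  p_A = [0.571698] × [0.511124] = 0.292209
  p_B = [0.855434] × [0.655638] = 0.560855
Multiply by the mixture weights:
  P(Z=A)·p_A = 0.46 × 0.292209 = 0.134416
  P(Z=B)·p_B = 0.54 × 0.560855 = 0.302862
Marginal: 0.134416 + 0.302862 = 0.437278
So the posterior for Group A is 0.134416 / 0.437278 ≈ 0.307.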